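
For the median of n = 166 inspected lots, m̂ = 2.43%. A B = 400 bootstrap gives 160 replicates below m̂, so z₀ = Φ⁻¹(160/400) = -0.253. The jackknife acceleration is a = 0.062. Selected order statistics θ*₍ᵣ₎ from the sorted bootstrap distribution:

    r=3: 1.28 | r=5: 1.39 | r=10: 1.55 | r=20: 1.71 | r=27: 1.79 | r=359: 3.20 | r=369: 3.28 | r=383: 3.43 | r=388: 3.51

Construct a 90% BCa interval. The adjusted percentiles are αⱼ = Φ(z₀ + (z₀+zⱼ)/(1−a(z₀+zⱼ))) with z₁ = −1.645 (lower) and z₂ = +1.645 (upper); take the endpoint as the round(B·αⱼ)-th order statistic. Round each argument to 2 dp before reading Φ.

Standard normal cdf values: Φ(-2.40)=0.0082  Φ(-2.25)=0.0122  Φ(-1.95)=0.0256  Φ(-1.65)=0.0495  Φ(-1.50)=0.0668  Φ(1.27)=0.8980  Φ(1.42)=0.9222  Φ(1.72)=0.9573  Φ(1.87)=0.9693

Lower: z₀ + z₁ = -0.253 + (-1.645) = -1.898; 1 − a(z₀+z₁) = 1 − (0.062)(-1.898) = 1.1177; argument = -0.253 + (-1.898)/1.1177 = -1.9512 → -1.95.
α₁ = Φ(-1.95) = 0.0256; rank = round(400 × 0.0256) = 10; θ*₍10₎ = 1.55.
Upper: z₀ + z₂ = 1.392; 1 − a(z₀+z₂) = 0.9137; argument = 1.2705 → 1.27; α₂ = 0.8980; rank = 359; θ*₍359₎ = 3.20.

(1.55, 3.20)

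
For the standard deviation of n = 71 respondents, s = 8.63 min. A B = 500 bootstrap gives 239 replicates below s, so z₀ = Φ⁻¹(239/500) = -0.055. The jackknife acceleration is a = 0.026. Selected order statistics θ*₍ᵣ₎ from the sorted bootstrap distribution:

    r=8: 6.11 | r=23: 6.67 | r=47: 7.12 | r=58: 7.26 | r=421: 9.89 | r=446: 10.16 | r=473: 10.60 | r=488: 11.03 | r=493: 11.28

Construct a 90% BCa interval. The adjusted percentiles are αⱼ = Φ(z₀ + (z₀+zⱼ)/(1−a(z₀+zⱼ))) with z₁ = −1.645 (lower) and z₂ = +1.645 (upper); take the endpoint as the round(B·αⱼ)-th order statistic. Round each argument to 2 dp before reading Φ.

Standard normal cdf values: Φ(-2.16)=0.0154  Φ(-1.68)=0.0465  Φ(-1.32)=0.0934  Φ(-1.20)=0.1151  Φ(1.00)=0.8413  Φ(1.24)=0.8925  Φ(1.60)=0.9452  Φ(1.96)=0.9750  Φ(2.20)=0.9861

(6.67, 10.60)

Lower: z₀ + z₁ = -0.055 + (-1.645) = -1.700; 1 − a(z₀+z₁) = 1 − (0.026)(-1.700) = 1.0442; argument = -0.055 + (-1.700)/1.0442 = -1.6830 → -1.68.
α₁ = Φ(-1.68) = 0.0465; rank = round(500 × 0.0465) = 23; θ*₍23₎ = 6.67.
Upper: z₀ + z₂ = 1.590; 1 − a(z₀+z₂) = 0.9587; argument = 1.6036 → 1.60; α₂ = 0.9452; rank = 473; θ*₍473₎ = 10.60.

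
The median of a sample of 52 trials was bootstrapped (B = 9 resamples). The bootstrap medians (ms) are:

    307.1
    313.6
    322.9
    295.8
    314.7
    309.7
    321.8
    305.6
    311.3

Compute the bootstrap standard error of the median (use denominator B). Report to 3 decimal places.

Bootstrap SE is the standard deviation of the 9 replicate medians.
Mean of replicates: (307.1 + 313.6 + 322.9 + 295.8 + 314.7 + 309.7 + 321.8 + 305.6 + 311.3) / 9 = 2802.5000 / 9 = 311.3889
Sum of squared deviations: (−4.2889)² + (+2.2111)² + (+11.5111)² + (−15.5889)² + (+3.3111)² + (−1.6889)² + (+10.4111)² + (−5.7889)² + (−0.0889)² = 554.5289
Variance = 554.5289 / 9 = 61.6143
SE* = √61.6143

SE* = 7.849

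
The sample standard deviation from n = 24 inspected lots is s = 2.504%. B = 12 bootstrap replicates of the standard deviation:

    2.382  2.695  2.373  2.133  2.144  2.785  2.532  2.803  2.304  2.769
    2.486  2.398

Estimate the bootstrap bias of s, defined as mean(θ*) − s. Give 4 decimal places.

mean(θ*) = (2.382 + 2.695 + 2.373 + 2.133 + 2.144 + 2.785 + 2.532 + 2.803 + 2.304 + 2.769 + 2.486 + 2.398) / 12 = 2.48367
bias = 2.48367 − 2.504

bias = −0.0203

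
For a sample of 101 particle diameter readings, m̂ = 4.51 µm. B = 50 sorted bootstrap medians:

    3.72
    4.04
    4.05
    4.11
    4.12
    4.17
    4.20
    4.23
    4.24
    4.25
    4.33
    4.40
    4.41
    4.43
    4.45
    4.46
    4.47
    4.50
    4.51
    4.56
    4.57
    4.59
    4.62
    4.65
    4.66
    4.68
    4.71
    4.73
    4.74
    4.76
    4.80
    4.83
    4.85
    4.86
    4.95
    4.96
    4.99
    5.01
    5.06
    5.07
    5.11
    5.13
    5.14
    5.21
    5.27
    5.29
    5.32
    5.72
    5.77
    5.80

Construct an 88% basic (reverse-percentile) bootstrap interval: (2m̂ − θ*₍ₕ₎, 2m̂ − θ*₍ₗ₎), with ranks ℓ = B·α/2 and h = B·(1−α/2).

Percentile endpoints at ranks 3 and 47: θ*₍3₎ = 4.05, θ*₍47₎ = 5.32.
Basic interval reflects these around m̂:
  lower = 2 × 4.51 − 5.32 = 3.70
  upper = 2 × 4.51 − 4.05 = 4.97

(3.70, 4.97)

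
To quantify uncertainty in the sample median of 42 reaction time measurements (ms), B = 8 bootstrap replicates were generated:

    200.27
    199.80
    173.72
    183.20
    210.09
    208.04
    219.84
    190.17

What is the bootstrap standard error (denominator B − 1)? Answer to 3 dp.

Bootstrap SE is the standard deviation of the 8 replicate medians.
Mean of replicates: (200.27 + 199.80 + 173.72 + 183.20 + 210.09 + 208.04 + 219.84 + 190.17) / 8 = 1585.1300 / 8 = 198.1413
Sum of squared deviations: (+2.1287)² + (+1.6587)² + (−24.4213)² + (−14.9413)² + (+11.9487)² + (+9.8987)² + (+21.6987)² + (−7.9713)² = 1602.0559
Variance = 1602.0559 / 7 = 228.8651
SE* = √228.8651

SE* = 15.128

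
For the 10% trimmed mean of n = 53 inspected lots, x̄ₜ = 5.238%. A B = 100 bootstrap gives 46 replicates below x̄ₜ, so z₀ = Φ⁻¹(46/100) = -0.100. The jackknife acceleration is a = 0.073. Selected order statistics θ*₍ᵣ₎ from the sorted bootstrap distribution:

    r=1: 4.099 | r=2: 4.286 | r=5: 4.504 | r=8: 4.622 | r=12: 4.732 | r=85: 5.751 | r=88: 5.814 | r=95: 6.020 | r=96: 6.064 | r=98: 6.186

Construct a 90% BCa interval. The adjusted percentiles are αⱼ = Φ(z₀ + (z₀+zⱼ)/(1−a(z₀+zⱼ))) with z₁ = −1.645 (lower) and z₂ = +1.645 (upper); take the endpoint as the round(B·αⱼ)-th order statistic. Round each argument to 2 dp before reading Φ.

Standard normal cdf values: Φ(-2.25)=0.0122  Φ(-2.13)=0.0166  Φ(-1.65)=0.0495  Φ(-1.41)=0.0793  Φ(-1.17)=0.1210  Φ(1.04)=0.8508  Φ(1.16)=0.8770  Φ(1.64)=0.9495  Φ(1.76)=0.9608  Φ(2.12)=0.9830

(4.504, 6.020)

Lower: z₀ + z₁ = -0.100 + (-1.645) = -1.745; 1 − a(z₀+z₁) = 1 − (0.073)(-1.745) = 1.1274; argument = -0.100 + (-1.745)/1.1274 = -1.6478 → -1.65.
α₁ = Φ(-1.65) = 0.0495; rank = round(100 × 0.0495) = 5; θ*₍5₎ = 4.504.
Upper: z₀ + z₂ = 1.545; 1 − a(z₀+z₂) = 0.8872; argument = 1.6414 → 1.64; α₂ = 0.9495; rank = 95; θ*₍95₎ = 6.020.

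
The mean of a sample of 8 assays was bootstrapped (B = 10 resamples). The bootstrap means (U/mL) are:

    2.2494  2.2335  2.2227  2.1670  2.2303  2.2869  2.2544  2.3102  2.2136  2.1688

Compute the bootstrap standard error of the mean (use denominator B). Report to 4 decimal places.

Bootstrap SE is the standard deviation of the 10 replicate means.
Mean of replicates: (2.2494 + 2.2335 + 2.2227 + 2.1670 + 2.2303 + 2.2869 + 2.2544 + 2.3102 + 2.2136 + 2.1688) / 10 = 22.33680 / 10 = 2.23368
Sum of squared deviations: (+0.01572)² + (−0.00018)² + (−0.01098)² + (−0.06668)² + (−0.00338)² + (+0.05322)² + (+0.02072)² + (+0.07652)² + (−0.02008)² + (−0.06488)² = 0.01855
Variance = 0.01855 / 10 = 0.00186
SE* = √0.00186

SE* = 0.0431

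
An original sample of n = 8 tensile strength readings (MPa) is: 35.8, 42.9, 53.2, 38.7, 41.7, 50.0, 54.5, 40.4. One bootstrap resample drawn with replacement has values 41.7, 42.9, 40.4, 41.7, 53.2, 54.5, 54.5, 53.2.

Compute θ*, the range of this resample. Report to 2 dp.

θ* = 14.10

Range = 54.5 − 40.4 = 14.10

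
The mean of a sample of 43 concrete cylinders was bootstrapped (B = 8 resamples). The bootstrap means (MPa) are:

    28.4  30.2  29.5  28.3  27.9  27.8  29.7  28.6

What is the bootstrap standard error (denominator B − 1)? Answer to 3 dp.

SE* = 0.888

Bootstrap SE is the standard deviation of the 8 replicate means.
Mean of replicates: (28.4 + 30.2 + 29.5 + 28.3 + 27.9 + 27.8 + 29.7 + 28.6) / 8 = 230.4000 / 8 = 28.8000
Sum of squared deviations: (−0.4000)² + (+1.4000)² + (+0.7000)² + (−0.5000)² + (−0.9000)² + (−1.0000)² + (+0.9000)² + (−0.2000)² = 5.5200
Variance = 5.5200 / 7 = 0.7886
SE* = √0.7886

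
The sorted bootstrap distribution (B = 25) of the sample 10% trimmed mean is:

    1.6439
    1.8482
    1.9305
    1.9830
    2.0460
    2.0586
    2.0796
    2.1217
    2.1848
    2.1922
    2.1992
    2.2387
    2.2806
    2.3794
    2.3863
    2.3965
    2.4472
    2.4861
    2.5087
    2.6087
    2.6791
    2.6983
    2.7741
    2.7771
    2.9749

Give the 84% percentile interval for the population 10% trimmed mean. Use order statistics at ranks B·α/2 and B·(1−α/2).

(1.8482, 2.7741)

α = 0.16; lower rank = 25 × 0.080 = 2; upper rank = 25 × 0.920 = 23.
The 2nd smallest replicate is 1.8482; the 23rd is 2.7741.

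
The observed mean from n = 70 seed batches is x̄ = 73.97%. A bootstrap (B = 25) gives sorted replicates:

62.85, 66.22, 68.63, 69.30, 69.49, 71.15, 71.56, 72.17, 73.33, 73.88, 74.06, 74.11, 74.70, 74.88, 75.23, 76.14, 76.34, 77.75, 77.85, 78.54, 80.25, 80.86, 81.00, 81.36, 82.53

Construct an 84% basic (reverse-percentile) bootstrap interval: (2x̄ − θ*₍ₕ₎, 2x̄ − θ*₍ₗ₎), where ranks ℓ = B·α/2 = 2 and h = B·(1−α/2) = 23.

(66.94, 81.72)

Percentile endpoints at ranks 2 and 23: θ*₍2₎ = 66.22, θ*₍23₎ = 81.00.
Basic interval reflects these around x̄:
  lower = 2 × 73.97 − 81.00 = 66.94
  upper = 2 × 73.97 − 66.22 = 81.72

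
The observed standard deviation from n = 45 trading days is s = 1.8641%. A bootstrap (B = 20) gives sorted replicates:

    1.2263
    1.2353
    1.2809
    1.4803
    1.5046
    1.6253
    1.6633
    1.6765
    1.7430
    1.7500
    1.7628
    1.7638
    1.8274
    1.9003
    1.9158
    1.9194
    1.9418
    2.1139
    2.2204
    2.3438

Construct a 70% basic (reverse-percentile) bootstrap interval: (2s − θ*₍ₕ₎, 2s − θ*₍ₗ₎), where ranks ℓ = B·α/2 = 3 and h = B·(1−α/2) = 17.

(1.7864, 2.4473)

Percentile endpoints at ranks 3 and 17: θ*₍3₎ = 1.2809, θ*₍17₎ = 1.9418.
Basic interval reflects these around s:
  lower = 2 × 1.8641 − 1.9418 = 1.7864
  upper = 2 × 1.8641 − 1.2809 = 2.4473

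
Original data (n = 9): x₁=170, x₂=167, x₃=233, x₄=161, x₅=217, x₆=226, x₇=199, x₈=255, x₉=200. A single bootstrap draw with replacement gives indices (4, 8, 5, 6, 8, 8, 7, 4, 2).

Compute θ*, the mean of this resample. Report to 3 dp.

θ* = 210.667

Resample values: 161, 255, 217, 226, 255, 255, 199, 161, 167.
Mean = (161 + 255 + 217 + 226 + 255 + 255 + 199 + 161 + 167) / 9 = 1896.0 / 9 = 210.667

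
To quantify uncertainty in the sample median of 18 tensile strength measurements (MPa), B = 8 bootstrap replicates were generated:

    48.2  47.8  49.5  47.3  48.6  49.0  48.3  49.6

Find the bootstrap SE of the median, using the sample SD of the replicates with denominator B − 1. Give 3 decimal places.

Bootstrap SE is the standard deviation of the 8 replicate medians.
Mean of replicates: (48.2 + 47.8 + 49.5 + 47.3 + 48.6 + 49.0 + 48.3 + 49.6) / 8 = 388.3000 / 8 = 48.5375
Sum of squared deviations: (−0.3375)² + (−0.7375)² + (+0.9625)² + (−1.2375)² + (+0.0625)² + (+0.4625)² + (−0.2375)² + (+1.0625)² = 4.5188
Variance = 4.5188 / 7 = 0.6455
SE* = √0.6455

SE* = 0.803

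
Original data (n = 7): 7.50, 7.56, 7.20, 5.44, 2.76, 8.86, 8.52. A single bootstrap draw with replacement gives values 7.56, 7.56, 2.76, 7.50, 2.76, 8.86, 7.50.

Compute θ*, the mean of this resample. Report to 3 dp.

θ* = 6.357

Mean = (7.56 + 7.56 + 2.76 + 7.50 + 2.76 + 8.86 + 7.50) / 7 = 44.500 / 7 = 6.357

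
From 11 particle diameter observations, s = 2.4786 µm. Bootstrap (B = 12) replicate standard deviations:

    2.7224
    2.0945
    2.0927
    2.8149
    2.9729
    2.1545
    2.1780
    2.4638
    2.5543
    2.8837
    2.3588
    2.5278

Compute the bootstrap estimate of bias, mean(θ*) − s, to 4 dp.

mean(θ*) = (2.7224 + 2.0945 + 2.0927 + 2.8149 + 2.9729 + 2.1545 + 2.1780 + 2.4638 + 2.5543 + 2.8837 + 2.3588 + 2.5278) / 12 = 2.48486
bias = 2.48486 − 2.4786

bias = +0.0063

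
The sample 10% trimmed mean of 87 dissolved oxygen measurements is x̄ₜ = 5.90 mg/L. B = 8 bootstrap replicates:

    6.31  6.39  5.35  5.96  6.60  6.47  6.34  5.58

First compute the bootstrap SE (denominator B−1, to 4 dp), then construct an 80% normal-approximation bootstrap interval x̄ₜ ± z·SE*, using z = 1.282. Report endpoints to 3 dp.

Mean of replicates = 6.1250; sum of squared deviations = 1.4202; SE* = √(1.4202/7) = 0.4504
Margin = 1.282 × 0.4504 = 0.5774
Interval: 5.90 ± 0.5774

(5.323, 6.477)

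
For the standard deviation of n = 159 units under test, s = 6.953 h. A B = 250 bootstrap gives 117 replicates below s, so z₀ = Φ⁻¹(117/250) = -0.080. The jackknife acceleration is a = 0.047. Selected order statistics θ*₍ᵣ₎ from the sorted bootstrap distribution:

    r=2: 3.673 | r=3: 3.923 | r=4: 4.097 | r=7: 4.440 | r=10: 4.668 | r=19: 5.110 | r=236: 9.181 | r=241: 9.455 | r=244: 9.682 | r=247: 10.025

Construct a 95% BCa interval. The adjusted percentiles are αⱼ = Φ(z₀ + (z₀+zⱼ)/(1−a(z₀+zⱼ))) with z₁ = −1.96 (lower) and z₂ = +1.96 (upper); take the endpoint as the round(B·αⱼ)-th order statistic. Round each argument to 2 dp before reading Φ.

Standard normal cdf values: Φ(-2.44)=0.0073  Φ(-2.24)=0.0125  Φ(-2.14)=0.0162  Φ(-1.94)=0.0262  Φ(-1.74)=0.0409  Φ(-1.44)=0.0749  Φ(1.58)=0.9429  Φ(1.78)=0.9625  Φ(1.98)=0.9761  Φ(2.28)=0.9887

Lower: z₀ + z₁ = -0.080 + (-1.960) = -2.040; 1 − a(z₀+z₁) = 1 − (0.047)(-2.040) = 1.0959; argument = -0.080 + (-2.040)/1.0959 = -1.9415 → -1.94.
α₁ = Φ(-1.94) = 0.0262; rank = round(250 × 0.0262) = 7; θ*₍7₎ = 4.440.
Upper: z₀ + z₂ = 1.880; 1 − a(z₀+z₂) = 0.9116; argument = 1.9822 → 1.98; α₂ = 0.9761; rank = 244; θ*₍244₎ = 9.682.

(4.440, 9.682)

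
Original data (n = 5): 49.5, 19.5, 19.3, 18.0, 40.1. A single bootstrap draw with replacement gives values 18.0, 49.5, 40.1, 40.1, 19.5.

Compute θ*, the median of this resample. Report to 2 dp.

Sorted: 18.0, 19.5, 40.1, 40.1, 49.5
Median = middle value = 40.10

θ* = 40.10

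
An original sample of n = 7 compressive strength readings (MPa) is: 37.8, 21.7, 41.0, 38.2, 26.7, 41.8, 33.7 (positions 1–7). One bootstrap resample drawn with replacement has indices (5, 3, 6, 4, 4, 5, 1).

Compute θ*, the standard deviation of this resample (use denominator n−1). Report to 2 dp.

Resample values: 26.7, 41.0, 41.8, 38.2, 38.2, 26.7, 37.8.
Mean = 35.7714; sum of squared deviations = 244.1743
s² = 244.1743 / 6 = 40.6957
s = √40.6957 = 6.38

θ* = 6.38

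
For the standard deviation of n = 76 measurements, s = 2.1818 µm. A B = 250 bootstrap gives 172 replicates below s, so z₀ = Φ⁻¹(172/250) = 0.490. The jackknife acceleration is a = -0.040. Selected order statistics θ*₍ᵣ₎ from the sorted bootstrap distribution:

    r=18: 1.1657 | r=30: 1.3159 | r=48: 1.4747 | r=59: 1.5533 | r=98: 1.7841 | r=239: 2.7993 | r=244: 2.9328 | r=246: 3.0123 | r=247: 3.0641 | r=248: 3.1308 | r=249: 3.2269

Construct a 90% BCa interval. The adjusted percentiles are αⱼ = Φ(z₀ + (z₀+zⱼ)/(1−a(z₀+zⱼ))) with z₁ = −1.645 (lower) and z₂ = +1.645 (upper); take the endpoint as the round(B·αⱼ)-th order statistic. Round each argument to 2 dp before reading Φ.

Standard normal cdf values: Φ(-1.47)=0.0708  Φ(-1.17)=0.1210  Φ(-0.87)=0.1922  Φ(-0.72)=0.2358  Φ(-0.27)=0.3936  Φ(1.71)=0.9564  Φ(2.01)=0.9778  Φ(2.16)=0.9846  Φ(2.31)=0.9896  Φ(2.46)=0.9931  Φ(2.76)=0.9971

Lower: z₀ + z₁ = 0.490 + (-1.645) = -1.155; 1 − a(z₀+z₁) = 1 − (-0.040)(-1.155) = 0.9538; argument = 0.490 + (-1.155)/0.9538 = -0.7209 → -0.72.
α₁ = Φ(-0.72) = 0.2358; rank = round(250 × 0.2358) = 59; θ*₍59₎ = 1.5533.
Upper: z₀ + z₂ = 2.135; 1 − a(z₀+z₂) = 1.0854; argument = 2.4570 → 2.46; α₂ = 0.9931; rank = 248; θ*₍248₎ = 3.1308.

(1.5533, 3.1308)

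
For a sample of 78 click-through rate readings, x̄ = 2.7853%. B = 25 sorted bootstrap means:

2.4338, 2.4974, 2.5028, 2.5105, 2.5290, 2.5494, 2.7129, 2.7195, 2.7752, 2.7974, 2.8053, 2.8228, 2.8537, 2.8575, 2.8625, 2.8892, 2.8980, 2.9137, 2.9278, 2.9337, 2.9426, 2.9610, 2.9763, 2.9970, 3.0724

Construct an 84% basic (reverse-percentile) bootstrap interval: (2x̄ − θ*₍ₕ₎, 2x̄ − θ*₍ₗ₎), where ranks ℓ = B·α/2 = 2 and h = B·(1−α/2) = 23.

Percentile endpoints at ranks 2 and 23: θ*₍2₎ = 2.4974, θ*₍23₎ = 2.9763.
Basic interval reflects these around x̄:
  lower = 2 × 2.7853 − 2.9763 = 2.5943
  upper = 2 × 2.7853 − 2.4974 = 3.0732

(2.5943, 3.0732)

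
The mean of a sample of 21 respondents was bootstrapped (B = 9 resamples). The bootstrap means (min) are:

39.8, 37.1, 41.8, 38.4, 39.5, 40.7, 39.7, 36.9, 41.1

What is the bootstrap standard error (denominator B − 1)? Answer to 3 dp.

SE* = 1.700

Bootstrap SE is the standard deviation of the 9 replicate means.
Mean of replicates: (39.8 + 37.1 + 41.8 + 38.4 + 39.5 + 40.7 + 39.7 + 36.9 + 41.1) / 9 = 355.0000 / 9 = 39.4444
Sum of squared deviations: (+0.3556)² + (−2.3444)² + (+2.3556)² + (−1.0444)² + (+0.0556)² + (+1.2556)² + (+0.2556)² + (−2.5444)² + (+1.6556)² = 23.1222
Variance = 23.1222 / 8 = 2.8903
SE* = √2.8903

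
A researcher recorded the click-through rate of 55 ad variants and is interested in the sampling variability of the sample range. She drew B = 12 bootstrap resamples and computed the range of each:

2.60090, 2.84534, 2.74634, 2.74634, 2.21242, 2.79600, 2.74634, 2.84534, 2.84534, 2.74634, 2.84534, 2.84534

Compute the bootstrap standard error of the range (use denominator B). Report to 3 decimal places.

SE* = 0.172

Bootstrap SE is the standard deviation of the 12 replicate ranges.
Mean of replicates: (2.60090 + 2.84534 + 2.74634 + 2.74634 + 2.21242 + 2.79600 + 2.74634 + 2.84534 + 2.84534 + 2.74634 + 2.84534 + 2.84534) / 12 = 32.821380 / 12 = 2.735115
Sum of squared deviations: (−0.134215)² + (+0.110225)² + (+0.011225)² + (+0.011225)² + (−0.522695)² + (+0.060885)² + (+0.011225)² + (+0.110225)² + (+0.110225)² + (+0.011225)² + (+0.110225)² + (+0.110225)² = 0.356182
Variance = 0.356182 / 12 = 0.029682
SE* = √0.029682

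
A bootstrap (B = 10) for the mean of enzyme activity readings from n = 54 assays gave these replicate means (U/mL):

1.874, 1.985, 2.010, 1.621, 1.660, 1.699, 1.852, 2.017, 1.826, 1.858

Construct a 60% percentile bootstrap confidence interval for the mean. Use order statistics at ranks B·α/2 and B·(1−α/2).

Sorted replicates: 1.621, 1.660, 1.699, 1.826, 1.852, 1.858, 1.874, 1.985, 2.010, 2.017
α = 0.40; lower rank = 10 × 0.200 = 2; upper rank = 10 × 0.800 = 8.
The 2nd smallest replicate is 1.660; the 8th is 1.985.

(1.660, 1.985)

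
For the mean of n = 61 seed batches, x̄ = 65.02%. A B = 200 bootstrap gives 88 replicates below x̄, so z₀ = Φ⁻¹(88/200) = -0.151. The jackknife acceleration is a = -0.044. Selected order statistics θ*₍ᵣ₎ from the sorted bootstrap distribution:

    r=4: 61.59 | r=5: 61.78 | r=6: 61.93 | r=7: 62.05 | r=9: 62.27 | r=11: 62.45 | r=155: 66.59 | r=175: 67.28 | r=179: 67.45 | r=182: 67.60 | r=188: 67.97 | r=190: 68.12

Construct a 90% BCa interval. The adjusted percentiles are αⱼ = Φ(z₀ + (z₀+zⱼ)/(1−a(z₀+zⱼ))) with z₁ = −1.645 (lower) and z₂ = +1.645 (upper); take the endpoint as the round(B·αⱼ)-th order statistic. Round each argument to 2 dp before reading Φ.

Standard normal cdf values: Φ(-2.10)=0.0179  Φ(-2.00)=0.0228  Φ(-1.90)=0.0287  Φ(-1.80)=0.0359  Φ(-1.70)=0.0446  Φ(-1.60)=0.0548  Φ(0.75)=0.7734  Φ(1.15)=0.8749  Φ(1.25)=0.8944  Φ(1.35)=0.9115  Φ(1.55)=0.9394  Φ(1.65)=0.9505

Lower: z₀ + z₁ = -0.151 + (-1.645) = -1.796; 1 − a(z₀+z₁) = 1 − (-0.044)(-1.796) = 0.9210; argument = -0.151 + (-1.796)/0.9210 = -2.1011 → -2.10.
α₁ = Φ(-2.10) = 0.0179; rank = round(200 × 0.0179) = 4; θ*₍4₎ = 61.59.
Upper: z₀ + z₂ = 1.494; 1 − a(z₀+z₂) = 1.0657; argument = 1.2508 → 1.25; α₂ = 0.8944; rank = 179; θ*₍179₎ = 67.45.

(61.59, 67.45)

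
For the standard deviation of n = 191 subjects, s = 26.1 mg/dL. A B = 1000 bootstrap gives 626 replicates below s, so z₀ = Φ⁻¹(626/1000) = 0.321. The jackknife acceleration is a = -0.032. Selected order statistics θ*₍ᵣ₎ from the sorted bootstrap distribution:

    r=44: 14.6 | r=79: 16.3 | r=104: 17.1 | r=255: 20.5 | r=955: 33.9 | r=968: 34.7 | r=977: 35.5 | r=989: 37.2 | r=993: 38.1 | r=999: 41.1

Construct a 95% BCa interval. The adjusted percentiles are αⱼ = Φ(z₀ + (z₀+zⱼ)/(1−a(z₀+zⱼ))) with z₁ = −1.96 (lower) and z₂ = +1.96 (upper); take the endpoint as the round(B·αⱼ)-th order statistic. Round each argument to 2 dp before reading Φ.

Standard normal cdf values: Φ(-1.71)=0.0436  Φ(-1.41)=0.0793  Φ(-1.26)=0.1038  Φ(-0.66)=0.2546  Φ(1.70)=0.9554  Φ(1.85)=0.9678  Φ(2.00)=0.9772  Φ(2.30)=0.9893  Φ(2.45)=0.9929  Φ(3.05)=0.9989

(16.3, 38.1)

Lower: z₀ + z₁ = 0.321 + (-1.960) = -1.639; 1 − a(z₀+z₁) = 1 − (-0.032)(-1.639) = 0.9476; argument = 0.321 + (-1.639)/0.9476 = -1.4087 → -1.41.
α₁ = Φ(-1.41) = 0.0793; rank = round(1000 × 0.0793) = 79; θ*₍79₎ = 16.3.
Upper: z₀ + z₂ = 2.281; 1 − a(z₀+z₂) = 1.0730; argument = 2.4468 → 2.45; α₂ = 0.9929; rank = 993; θ*₍993₎ = 38.1.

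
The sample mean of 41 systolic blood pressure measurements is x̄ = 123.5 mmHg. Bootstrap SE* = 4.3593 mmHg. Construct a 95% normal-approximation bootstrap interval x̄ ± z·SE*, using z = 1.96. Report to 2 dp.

(114.96, 132.04)

Margin = 1.96 × 4.3593 = 8.544
Interval: 123.5 ± 8.544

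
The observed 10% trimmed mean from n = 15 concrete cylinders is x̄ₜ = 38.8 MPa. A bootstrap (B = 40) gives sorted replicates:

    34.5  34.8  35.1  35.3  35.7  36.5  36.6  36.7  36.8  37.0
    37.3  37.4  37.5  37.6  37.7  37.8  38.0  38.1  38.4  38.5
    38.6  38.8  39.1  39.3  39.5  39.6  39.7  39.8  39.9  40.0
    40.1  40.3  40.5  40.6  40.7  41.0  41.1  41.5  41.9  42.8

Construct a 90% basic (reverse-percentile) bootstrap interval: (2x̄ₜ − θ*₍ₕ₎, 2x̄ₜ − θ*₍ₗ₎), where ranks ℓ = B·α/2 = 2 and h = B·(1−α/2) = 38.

(36.1, 42.8)

Percentile endpoints at ranks 2 and 38: θ*₍2₎ = 34.8, θ*₍38₎ = 41.5.
Basic interval reflects these around x̄ₜ:
  lower = 2 × 38.8 − 41.5 = 36.1
  upper = 2 × 38.8 − 34.8 = 42.8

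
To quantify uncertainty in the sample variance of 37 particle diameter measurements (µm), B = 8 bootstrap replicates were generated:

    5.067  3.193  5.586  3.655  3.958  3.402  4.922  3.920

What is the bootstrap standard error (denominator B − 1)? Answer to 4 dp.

SE* = 0.8683

Bootstrap SE is the standard deviation of the 8 replicate variances.
Mean of replicates: (5.067 + 3.193 + 5.586 + 3.655 + 3.958 + 3.402 + 4.922 + 3.920) / 8 = 33.70300 / 8 = 4.21288
Sum of squared deviations: (+0.85412)² + (−1.01988)² + (+1.37312)² + (−0.55788)² + (−0.25488)² + (−0.81088)² + (+0.70912)² + (−0.29288)² = 5.27748
Variance = 5.27748 / 7 = 0.75393
SE* = √0.75393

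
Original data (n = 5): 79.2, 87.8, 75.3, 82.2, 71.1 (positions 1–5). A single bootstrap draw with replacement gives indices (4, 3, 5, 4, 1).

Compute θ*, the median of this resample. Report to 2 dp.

Resample values: 82.2, 75.3, 71.1, 82.2, 79.2.
Sorted: 71.1, 75.3, 79.2, 82.2, 82.2
Median = middle value = 79.20

θ* = 79.20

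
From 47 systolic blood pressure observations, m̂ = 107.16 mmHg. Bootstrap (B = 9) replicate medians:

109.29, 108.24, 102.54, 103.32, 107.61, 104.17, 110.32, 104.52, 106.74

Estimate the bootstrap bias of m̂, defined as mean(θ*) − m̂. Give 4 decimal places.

bias = −0.8544

mean(θ*) = (109.29 + 108.24 + 102.54 + 103.32 + 107.61 + 104.17 + 110.32 + 104.52 + 106.74) / 9 = 106.30556
bias = 106.30556 − 107.16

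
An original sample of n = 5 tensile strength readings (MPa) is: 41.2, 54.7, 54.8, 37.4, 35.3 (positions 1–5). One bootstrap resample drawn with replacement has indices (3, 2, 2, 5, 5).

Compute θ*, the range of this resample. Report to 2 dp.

θ* = 19.50

Resample values: 54.8, 54.7, 54.7, 35.3, 35.3.
Range = 54.8 − 35.3 = 19.50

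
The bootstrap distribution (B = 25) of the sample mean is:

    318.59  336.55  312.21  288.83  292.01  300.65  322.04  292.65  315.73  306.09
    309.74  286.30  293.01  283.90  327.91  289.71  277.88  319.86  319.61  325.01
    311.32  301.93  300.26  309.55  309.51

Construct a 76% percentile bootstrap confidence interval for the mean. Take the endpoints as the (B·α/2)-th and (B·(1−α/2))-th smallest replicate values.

Sorted replicates: 277.88, 283.90, 286.30, 288.83, 289.71, 292.01, 292.65, 293.01, 300.26, 300.65, 301.93, 306.09, 309.51, 309.55, 309.74, 311.32, 312.21, 315.73, 318.59, 319.61, 319.86, 322.04, 325.01, 327.91, 336.55
α = 0.24; lower rank = 25 × 0.120 = 3; upper rank = 25 × 0.880 = 22.
The 3rd smallest replicate is 286.30; the 22nd is 322.04.

(286.30, 322.04)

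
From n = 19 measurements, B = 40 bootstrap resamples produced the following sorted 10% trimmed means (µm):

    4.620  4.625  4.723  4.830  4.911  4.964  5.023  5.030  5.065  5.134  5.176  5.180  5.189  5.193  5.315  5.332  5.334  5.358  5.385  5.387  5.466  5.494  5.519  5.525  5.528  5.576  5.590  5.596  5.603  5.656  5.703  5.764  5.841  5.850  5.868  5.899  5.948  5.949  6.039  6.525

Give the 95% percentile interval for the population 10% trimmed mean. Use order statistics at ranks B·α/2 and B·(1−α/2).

α = 0.05; lower rank = 40 × 0.025 = 1; upper rank = 40 × 0.975 = 39.
The 1st smallest replicate is 4.620; the 39th is 6.039.

(4.620, 6.039)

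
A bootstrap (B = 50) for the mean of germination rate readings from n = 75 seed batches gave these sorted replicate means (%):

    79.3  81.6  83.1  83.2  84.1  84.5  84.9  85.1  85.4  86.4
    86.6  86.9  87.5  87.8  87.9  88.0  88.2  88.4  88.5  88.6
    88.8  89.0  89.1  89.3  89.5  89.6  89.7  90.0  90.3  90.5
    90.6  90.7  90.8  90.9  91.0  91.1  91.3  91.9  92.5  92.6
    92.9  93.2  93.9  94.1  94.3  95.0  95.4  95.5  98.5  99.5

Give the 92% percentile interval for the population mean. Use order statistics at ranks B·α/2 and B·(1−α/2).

α = 0.08; lower rank = 50 × 0.040 = 2; upper rank = 50 × 0.960 = 48.
The 2nd smallest replicate is 81.6; the 48th is 95.5.

(81.6, 95.5)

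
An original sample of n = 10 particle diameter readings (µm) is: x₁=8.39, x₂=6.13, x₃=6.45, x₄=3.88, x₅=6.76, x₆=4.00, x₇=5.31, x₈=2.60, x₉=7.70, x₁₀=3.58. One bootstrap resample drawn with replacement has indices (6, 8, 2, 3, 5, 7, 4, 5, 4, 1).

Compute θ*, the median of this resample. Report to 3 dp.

θ* = 5.720

Resample values: 4.00, 2.60, 6.13, 6.45, 6.76, 5.31, 3.88, 6.76, 3.88, 8.39.
Sorted: 2.60, 3.88, 3.88, 4.00, 5.31, 6.13, 6.45, 6.76, 6.76, 8.39
Median = average of the two middle values = 5.720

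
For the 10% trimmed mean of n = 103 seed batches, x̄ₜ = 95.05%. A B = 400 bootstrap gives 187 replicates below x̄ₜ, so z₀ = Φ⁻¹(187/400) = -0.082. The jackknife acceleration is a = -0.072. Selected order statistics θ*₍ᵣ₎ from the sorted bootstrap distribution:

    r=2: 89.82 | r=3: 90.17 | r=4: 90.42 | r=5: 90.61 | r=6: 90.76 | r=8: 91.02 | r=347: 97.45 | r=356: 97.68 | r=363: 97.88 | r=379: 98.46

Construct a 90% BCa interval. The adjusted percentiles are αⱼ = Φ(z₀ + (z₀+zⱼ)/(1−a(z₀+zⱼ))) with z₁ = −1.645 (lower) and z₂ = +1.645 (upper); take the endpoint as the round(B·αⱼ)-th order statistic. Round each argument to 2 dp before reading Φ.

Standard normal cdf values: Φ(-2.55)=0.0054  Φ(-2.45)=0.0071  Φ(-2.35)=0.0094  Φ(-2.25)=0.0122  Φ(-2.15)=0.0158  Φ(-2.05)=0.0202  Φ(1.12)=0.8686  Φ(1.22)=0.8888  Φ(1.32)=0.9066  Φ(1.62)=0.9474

Lower: z₀ + z₁ = -0.082 + (-1.645) = -1.727; 1 − a(z₀+z₁) = 1 − (-0.072)(-1.727) = 0.8757; argument = -0.082 + (-1.727)/0.8757 = -2.0542 → -2.05.
α₁ = Φ(-2.05) = 0.0202; rank = round(400 × 0.0202) = 8; θ*₍8₎ = 91.02.
Upper: z₀ + z₂ = 1.563; 1 − a(z₀+z₂) = 1.1125; argument = 1.3229 → 1.32; α₂ = 0.9066; rank = 363; θ*₍363₎ = 97.88.

(91.02, 97.88)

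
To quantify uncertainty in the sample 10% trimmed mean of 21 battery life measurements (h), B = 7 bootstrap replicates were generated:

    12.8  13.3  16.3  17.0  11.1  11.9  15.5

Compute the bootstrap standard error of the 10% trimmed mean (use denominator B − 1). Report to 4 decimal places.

SE* = 2.2836

Bootstrap SE is the standard deviation of the 7 replicate 10% trimmed means.
Mean of replicates: (12.8 + 13.3 + 16.3 + 17.0 + 11.1 + 11.9 + 15.5) / 7 = 97.90000 / 7 = 13.98571
Sum of squared deviations: (−1.18571)² + (−0.68571)² + (+2.31429)² + (+3.01429)² + (−2.88571)² + (−2.08571)² + (+1.51429)² = 31.28857
Variance = 31.28857 / 6 = 5.21476
SE* = √5.21476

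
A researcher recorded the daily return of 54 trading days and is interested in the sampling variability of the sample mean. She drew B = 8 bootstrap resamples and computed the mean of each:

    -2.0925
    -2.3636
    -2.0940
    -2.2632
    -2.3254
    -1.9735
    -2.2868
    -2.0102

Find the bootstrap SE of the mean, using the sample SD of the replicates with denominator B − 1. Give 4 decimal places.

SE* = 0.1510

Bootstrap SE is the standard deviation of the 8 replicate means.
Mean of replicates: ((-2.0925) + (-2.3636) + (-2.0940) + (-2.2632) + (-2.3254) + (-1.9735) + (-2.2868) + (-2.0102)) / 8 = -17.40920 / 8 = -2.17615
Sum of squared deviations: (+0.08365)² + (−0.18745)² + (+0.08215)² + (−0.08705)² + (−0.14925)² + (+0.20265)² + (−0.11065)² + (+0.16595)² = 0.15959
Variance = 0.15959 / 7 = 0.02280
SE* = √0.02280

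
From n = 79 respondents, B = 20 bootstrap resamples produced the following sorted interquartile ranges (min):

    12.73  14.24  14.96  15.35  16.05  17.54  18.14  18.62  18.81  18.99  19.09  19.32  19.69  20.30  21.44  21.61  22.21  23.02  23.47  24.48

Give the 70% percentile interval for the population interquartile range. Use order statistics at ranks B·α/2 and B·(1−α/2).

(14.96, 22.21)

α = 0.30; lower rank = 20 × 0.150 = 3; upper rank = 20 × 0.850 = 17.
The 3rd smallest replicate is 14.96; the 17th is 22.21.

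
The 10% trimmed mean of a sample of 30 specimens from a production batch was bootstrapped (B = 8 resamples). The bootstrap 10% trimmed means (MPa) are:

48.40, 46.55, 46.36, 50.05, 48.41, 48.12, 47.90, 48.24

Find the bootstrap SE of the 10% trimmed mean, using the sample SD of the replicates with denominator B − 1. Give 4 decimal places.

SE* = 1.1591

Bootstrap SE is the standard deviation of the 8 replicate 10% trimmed means.
Mean of replicates: (48.40 + 46.55 + 46.36 + 50.05 + 48.41 + 48.12 + 47.90 + 48.24) / 8 = 384.03000 / 8 = 48.00375
Sum of squared deviations: (+0.39625)² + (−1.45375)² + (−1.64375)² + (+2.04625)² + (+0.40625)² + (+0.11625)² + (−0.10375)² + (+0.23625)² = 9.40459
Variance = 9.40459 / 7 = 1.34351
SE* = √1.34351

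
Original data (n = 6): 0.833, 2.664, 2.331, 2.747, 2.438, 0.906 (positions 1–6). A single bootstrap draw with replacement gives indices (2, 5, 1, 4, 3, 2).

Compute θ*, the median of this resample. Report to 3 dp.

θ* = 2.551

Resample values: 2.664, 2.438, 0.833, 2.747, 2.331, 2.664.
Sorted: 0.833, 2.331, 2.438, 2.664, 2.664, 2.747
Median = average of the two middle values = 2.551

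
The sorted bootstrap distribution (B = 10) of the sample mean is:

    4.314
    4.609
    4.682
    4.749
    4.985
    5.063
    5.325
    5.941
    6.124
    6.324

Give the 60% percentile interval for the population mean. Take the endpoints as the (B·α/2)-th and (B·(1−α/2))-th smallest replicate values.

(4.609, 5.941)

α = 0.40; lower rank = 10 × 0.200 = 2; upper rank = 10 × 0.800 = 8.
The 2nd smallest replicate is 4.609; the 8th is 5.941.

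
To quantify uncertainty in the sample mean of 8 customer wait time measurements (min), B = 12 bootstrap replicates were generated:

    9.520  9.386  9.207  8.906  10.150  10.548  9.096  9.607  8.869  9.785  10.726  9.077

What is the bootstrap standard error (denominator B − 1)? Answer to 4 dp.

Bootstrap SE is the standard deviation of the 12 replicate means.
Mean of replicates: (9.520 + 9.386 + 9.207 + 8.906 + 10.150 + 10.548 + 9.096 + 9.607 + 8.869 + 9.785 + 10.726 + 9.077) / 12 = 114.87700 / 12 = 9.57308
Sum of squared deviations: (−0.05308)² + (−0.18708)² + (−0.36608)² + (−0.66708)² + (+0.57692)² + (+0.97492)² + (−0.47708)² + (+0.03392)² + (−0.70408)² + (+0.21192)² + (+1.15292)² + (−0.49608)² = 4.24485
Variance = 4.24485 / 11 = 0.38590
SE* = √0.38590

SE* = 0.6212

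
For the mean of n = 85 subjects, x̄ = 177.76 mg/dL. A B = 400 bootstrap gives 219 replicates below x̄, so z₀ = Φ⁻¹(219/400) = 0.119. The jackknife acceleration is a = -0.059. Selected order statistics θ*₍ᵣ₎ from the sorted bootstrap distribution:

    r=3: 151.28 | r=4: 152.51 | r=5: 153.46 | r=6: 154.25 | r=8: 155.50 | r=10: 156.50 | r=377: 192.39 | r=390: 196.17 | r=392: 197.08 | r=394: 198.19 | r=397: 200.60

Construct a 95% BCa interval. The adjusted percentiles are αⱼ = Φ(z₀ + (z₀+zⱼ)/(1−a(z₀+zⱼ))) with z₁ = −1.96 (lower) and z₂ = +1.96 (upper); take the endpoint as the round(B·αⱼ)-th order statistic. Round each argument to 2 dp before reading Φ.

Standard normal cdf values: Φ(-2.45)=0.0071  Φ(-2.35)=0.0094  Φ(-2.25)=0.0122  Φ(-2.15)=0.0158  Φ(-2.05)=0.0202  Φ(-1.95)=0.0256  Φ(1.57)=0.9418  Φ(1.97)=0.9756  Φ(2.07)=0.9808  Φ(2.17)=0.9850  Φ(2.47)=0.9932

(156.50, 196.17)

Lower: z₀ + z₁ = 0.119 + (-1.960) = -1.841; 1 − a(z₀+z₁) = 1 − (-0.059)(-1.841) = 0.8914; argument = 0.119 + (-1.841)/0.8914 = -1.9463 → -1.95.
α₁ = Φ(-1.95) = 0.0256; rank = round(400 × 0.0256) = 10; θ*₍10₎ = 156.50.
Upper: z₀ + z₂ = 2.079; 1 − a(z₀+z₂) = 1.1227; argument = 1.9709 → 1.97; α₂ = 0.9756; rank = 390; θ*₍390₎ = 196.17.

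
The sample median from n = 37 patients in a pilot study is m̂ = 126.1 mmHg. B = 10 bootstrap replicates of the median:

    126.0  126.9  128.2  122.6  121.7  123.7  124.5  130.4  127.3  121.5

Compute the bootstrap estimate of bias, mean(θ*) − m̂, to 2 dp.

bias = −0.82

mean(θ*) = (126.0 + 126.9 + 128.2 + 122.6 + 121.7 + 123.7 + 124.5 + 130.4 + 127.3 + 121.5) / 10 = 125.280
bias = 125.280 − 126.1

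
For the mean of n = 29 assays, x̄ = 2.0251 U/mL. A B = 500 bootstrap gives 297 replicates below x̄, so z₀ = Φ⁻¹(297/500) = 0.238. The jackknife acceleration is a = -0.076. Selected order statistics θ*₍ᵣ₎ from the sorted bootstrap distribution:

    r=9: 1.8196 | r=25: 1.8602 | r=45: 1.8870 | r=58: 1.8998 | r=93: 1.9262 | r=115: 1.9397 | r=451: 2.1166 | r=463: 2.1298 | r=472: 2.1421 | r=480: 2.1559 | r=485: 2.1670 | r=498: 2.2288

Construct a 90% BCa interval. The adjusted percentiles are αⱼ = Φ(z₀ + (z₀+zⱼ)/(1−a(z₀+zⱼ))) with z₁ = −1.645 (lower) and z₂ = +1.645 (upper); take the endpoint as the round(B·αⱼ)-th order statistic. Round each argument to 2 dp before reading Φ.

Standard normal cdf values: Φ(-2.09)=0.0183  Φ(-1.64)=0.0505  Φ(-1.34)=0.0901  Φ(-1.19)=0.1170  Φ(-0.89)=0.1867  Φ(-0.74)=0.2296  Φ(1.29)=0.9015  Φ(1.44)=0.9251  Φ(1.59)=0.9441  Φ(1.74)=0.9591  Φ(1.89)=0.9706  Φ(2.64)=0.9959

(1.8870, 2.1670)

Lower: z₀ + z₁ = 0.238 + (-1.645) = -1.407; 1 − a(z₀+z₁) = 1 − (-0.076)(-1.407) = 0.8931; argument = 0.238 + (-1.407)/0.8931 = -1.3375 → -1.34.
α₁ = Φ(-1.34) = 0.0901; rank = round(500 × 0.0901) = 45; θ*₍45₎ = 1.8870.
Upper: z₀ + z₂ = 1.883; 1 − a(z₀+z₂) = 1.1431; argument = 1.8853 → 1.89; α₂ = 0.9706; rank = 485; θ*₍485₎ = 2.1670.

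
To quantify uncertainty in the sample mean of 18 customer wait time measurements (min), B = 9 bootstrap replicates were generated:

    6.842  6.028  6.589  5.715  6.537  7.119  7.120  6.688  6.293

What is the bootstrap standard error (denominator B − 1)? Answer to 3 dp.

SE* = 0.473

Bootstrap SE is the standard deviation of the 9 replicate means.
Mean of replicates: (6.842 + 6.028 + 6.589 + 5.715 + 6.537 + 7.119 + 7.120 + 6.688 + 6.293) / 9 = 58.9310 / 9 = 6.5479
Sum of squared deviations: (+0.2941)² + (−0.5199)² + (+0.0411)² + (−0.8329)² + (−0.0109)² + (+0.5711)² + (+0.5721)² + (+0.1401)² + (−0.2549)² = 1.7904
Variance = 1.7904 / 8 = 0.2238
SE* = √0.2238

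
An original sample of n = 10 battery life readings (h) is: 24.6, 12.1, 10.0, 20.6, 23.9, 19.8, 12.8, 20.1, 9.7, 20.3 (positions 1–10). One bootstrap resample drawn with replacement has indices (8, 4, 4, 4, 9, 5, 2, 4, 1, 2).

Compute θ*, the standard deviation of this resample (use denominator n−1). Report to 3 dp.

θ* = 5.227

Resample values: 20.1, 20.6, 20.6, 20.6, 9.7, 23.9, 12.1, 20.6, 24.6, 12.1.
Mean = 18.4900; sum of squared deviations = 245.9290
s² = 245.9290 / 9 = 27.3254
s = √27.3254 = 5.227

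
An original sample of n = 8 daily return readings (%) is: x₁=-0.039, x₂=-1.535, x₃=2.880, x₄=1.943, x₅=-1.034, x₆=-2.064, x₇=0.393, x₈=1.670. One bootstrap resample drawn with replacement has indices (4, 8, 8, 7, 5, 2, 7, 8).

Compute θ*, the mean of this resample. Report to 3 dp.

Resample values: 1.943, 1.670, 1.670, 0.393, -1.034, -1.535, 0.393, 1.670.
Mean = (1.943 + 1.670 + 1.670 + 0.393 + (-1.034) + (-1.535) + 0.393 + 1.670) / 8 = 5.1700 / 8 = 0.646

θ* = 0.646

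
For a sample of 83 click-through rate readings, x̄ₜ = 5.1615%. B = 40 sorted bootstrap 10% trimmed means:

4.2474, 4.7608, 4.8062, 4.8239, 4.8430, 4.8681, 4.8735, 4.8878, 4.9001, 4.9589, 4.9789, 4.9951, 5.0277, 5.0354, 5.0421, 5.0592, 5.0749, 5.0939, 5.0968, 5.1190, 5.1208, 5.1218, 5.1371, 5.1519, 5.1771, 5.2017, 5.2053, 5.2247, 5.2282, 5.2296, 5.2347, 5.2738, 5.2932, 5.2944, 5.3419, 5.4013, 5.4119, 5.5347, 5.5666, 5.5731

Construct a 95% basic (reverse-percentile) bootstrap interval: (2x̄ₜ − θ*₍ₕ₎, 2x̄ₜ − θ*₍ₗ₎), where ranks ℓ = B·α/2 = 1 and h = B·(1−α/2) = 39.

(4.7564, 6.0756)

Percentile endpoints at ranks 1 and 39: θ*₍1₎ = 4.2474, θ*₍39₎ = 5.5666.
Basic interval reflects these around x̄ₜ:
  lower = 2 × 5.1615 − 5.5666 = 4.7564
  upper = 2 × 5.1615 − 4.2474 = 6.0756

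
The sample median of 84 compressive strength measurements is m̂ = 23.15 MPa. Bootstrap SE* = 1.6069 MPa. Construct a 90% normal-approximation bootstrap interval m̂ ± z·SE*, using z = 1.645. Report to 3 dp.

Margin = 1.645 × 1.6069 = 2.6434
Interval: 23.15 ± 2.6434

(20.507, 25.793)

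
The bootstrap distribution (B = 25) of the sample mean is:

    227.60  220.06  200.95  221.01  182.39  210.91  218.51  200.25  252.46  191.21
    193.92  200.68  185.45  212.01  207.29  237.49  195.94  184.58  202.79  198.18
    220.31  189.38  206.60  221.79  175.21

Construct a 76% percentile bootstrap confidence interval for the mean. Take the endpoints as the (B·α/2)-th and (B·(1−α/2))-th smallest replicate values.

(184.58, 221.79)

Sorted replicates: 175.21, 182.39, 184.58, 185.45, 189.38, 191.21, 193.92, 195.94, 198.18, 200.25, 200.68, 200.95, 202.79, 206.60, 207.29, 210.91, 212.01, 218.51, 220.06, 220.31, 221.01, 221.79, 227.60, 237.49, 252.46
α = 0.24; lower rank = 25 × 0.120 = 3; upper rank = 25 × 0.880 = 22.
The 3rd smallest replicate is 184.58; the 22nd is 221.79.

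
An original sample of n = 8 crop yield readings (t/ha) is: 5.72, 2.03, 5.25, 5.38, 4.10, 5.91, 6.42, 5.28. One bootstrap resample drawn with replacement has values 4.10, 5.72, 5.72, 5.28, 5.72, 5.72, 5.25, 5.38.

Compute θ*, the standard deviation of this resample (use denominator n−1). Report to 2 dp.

Mean = 5.3613; sum of squared deviations = 2.1249
s² = 2.1249 / 7 = 0.3036
s = √0.3036 = 0.55

θ* = 0.55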